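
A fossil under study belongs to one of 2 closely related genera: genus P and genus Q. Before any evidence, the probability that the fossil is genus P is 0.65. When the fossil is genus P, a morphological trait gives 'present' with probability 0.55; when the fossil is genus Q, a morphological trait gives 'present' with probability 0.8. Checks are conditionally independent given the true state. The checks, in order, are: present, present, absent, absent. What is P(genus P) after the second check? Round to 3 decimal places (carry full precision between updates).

0.467

After 'present': P(genus P) = 0.55·0.6500 / (0.55·0.6500 + 0.8·0.3500) ≈ 0.5608
After 'present': P(genus P) = 0.55·0.5608 / (0.55·0.5608 + 0.8·0.4392) ≈ 0.4675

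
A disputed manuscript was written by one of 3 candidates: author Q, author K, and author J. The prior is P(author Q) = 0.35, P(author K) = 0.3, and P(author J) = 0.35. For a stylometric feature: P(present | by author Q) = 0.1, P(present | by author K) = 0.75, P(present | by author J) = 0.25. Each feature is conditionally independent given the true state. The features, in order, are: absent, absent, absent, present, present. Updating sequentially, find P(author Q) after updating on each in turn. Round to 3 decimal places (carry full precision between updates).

0.177

After 'absent': normaliser = 0.9·0.3500 + 0.25·0.3000 + 0.75·0.3500; P(author Q) ≈ 0.4828, P(author K) ≈ 0.1149, P(author J) ≈ 0.4023
After 'absent': normaliser = 0.9·0.4828 + 0.25·0.1149 + 0.75·0.4023; P(author Q) ≈ 0.5680, P(author K) ≈ 0.0376, P(author J) ≈ 0.3944
After 'absent': normaliser = 0.9·0.5680 + 0.25·0.0376 + 0.75·0.3944; P(author Q) ≈ 0.6261, P(author K) ≈ 0.0115, P(author J) ≈ 0.3624
After 'present': normaliser = 0.1·0.6261 + 0.75·0.0115 + 0.25·0.3624; P(author Q) ≈ 0.3869, P(author K) ≈ 0.0533, P(author J) ≈ 0.5598
After 'present': normaliser = 0.1·0.3869 + 0.75·0.0533 + 0.25·0.5598; P(author Q) ≈ 0.1770, P(author K) ≈ 0.1829, P(author J) ≈ 0.6401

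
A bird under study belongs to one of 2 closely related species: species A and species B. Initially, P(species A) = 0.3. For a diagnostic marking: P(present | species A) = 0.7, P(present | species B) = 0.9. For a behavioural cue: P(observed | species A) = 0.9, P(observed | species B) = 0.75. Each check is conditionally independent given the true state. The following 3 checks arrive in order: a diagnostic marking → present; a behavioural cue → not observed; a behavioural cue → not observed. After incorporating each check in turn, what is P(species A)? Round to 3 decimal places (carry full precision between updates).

0.051

Apply Bayes' rule sequentially, carrying P(species A) forward.
After a diagnostic marking='present': P(species A) = 0.7·0.3000 / (0.7·0.3000 + 0.9·0.7000) ≈ 0.2500
After a behavioural cue='not observed': P(species A) = 0.1·0.2500 / (0.1·0.2500 + 0.25·0.7500) ≈ 0.1176
After a behavioural cue='not observed': P(species A) = 0.1·0.1176 / (0.1·0.1176 + 0.25·0.8824) ≈ 0.0506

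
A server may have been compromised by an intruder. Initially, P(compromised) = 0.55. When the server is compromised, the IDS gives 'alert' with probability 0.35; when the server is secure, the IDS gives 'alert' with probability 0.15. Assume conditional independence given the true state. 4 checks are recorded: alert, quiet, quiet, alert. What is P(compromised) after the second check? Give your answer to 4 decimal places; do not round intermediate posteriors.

0.6856

After 'alert': P(compromised) = 0.35·0.5500 / (0.35·0.5500 + 0.15·0.4500) ≈ 0.7404
After 'quiet': P(compromised) = 0.65·0.7404 / (0.65·0.7404 + 0.85·0.2596) ≈ 0.6856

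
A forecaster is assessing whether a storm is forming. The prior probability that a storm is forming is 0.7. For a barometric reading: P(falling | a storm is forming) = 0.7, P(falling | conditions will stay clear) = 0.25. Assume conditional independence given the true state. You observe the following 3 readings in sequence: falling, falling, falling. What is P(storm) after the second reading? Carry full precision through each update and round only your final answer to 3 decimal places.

Apply Bayes' rule sequentially, carrying P(storm) forward.
After 'falling': P(storm) = 0.7·0.7000 / (0.7·0.7000 + 0.25·0.3000) ≈ 0.8673
After 'falling': P(storm) = 0.7·0.8673 / (0.7·0.8673 + 0.25·0.1327) ≈ 0.9482

0.948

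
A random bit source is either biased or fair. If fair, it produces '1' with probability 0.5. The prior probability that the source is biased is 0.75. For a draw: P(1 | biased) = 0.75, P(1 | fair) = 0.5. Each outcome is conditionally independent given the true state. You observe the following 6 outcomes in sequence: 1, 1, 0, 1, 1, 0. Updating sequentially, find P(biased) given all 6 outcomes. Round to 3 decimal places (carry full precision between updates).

Each posterior becomes the prior for the next update.
After '1': P(biased) = 0.75·0.7500 / (0.75·0.7500 + 0.5·0.2500) ≈ 0.8182
After '1': P(biased) = 0.75·0.8182 / (0.75·0.8182 + 0.5·0.1818) ≈ 0.8710
After '0': P(biased) = 0.25·0.8710 / (0.25·0.8710 + 0.5·0.1290) ≈ 0.7714
After '1': P(biased) = 0.75·0.7714 / (0.75·0.7714 + 0.5·0.2286) ≈ 0.8351
After '1': P(biased) = 0.75·0.8351 / (0.75·0.8351 + 0.5·0.1649) ≈ 0.8836
After '0': P(biased) = 0.25·0.8836 / (0.25·0.8836 + 0.5·0.1164) ≈ 0.7915

0.792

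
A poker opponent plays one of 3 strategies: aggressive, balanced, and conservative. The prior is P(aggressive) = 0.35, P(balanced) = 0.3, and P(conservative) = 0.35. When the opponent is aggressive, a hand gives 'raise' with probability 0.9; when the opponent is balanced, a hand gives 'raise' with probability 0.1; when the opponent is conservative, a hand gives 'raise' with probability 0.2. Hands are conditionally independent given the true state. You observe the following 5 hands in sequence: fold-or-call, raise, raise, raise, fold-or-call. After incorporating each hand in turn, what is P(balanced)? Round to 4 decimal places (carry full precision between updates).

0.0530

After 'fold-or-call': normaliser = 0.1·0.3500 + 0.9·0.3000 + 0.8·0.3500; P(aggressive) ≈ 0.0598, P(balanced) ≈ 0.4615, P(conservative) ≈ 0.4786
After 'raise': normaliser = 0.9·0.0598 + 0.1·0.4615 + 0.2·0.4786; P(aggressive) ≈ 0.2751, P(balanced) ≈ 0.2358, P(conservative) ≈ 0.4891
After 'raise': normaliser = 0.9·0.2751 + 0.1·0.2358 + 0.2·0.4891; P(aggressive) ≈ 0.6710, P(balanced) ≈ 0.0639, P(conservative) ≈ 0.2651
After 'raise': normaliser = 0.9·0.6710 + 0.1·0.0639 + 0.2·0.2651; P(aggressive) ≈ 0.9104, P(balanced) ≈ 0.0096, P(conservative) ≈ 0.0799
After 'fold-or-call': normaliser = 0.1·0.9104 + 0.9·0.0096 + 0.8·0.0799; P(aggressive) ≈ 0.5563, P(balanced) ≈ 0.0530, P(conservative) ≈ 0.3907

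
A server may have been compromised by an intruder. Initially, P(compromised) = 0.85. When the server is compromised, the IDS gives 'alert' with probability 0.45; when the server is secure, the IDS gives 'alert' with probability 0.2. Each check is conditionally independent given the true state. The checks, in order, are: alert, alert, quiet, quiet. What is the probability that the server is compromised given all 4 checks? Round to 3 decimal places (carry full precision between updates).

0.931

After 'alert': P(compromised) = 0.45·0.8500 / (0.45·0.8500 + 0.2·0.1500) ≈ 0.9273
After 'alert': P(compromised) = 0.45·0.9273 / (0.45·0.9273 + 0.2·0.0727) ≈ 0.9663
After 'quiet': P(compromised) = 0.55·0.9663 / (0.55·0.9663 + 0.8·0.0337) ≈ 0.9517
After 'quiet': P(compromised) = 0.55·0.9517 / (0.55·0.9517 + 0.8·0.0483) ≈ 0.9313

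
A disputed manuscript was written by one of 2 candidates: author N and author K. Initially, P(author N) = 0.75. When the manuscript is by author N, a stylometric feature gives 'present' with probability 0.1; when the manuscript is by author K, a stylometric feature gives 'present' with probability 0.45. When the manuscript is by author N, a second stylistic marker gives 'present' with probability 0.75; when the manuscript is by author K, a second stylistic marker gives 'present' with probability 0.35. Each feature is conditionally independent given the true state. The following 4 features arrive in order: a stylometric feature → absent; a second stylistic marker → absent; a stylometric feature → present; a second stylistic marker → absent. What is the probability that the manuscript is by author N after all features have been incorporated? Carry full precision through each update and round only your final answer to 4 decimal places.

After a stylometric feature='absent': P(author N) = 0.9·0.7500 / (0.9·0.7500 + 0.55·0.2500) ≈ 0.8308
After a second stylistic marker='absent': P(author N) = 0.25·0.8308 / (0.25·0.8308 + 0.65·0.1692) ≈ 0.6538
After a stylometric feature='present': P(author N) = 0.1·0.6538 / (0.1·0.6538 + 0.45·0.3462) ≈ 0.2956
After a second stylistic marker='absent': P(author N) = 0.25·0.2956 / (0.25·0.2956 + 0.65·0.7044) ≈ 0.1390

0.1390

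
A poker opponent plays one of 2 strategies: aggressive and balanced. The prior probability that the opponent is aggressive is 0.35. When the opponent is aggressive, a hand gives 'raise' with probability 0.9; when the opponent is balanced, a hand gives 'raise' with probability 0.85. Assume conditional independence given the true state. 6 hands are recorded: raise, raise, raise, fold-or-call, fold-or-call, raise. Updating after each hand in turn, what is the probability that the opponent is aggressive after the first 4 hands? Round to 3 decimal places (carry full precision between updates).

Apply Bayes' rule sequentially, carrying P(aggressive) forward.
After 'raise': P(aggressive) = 0.9·0.3500 / (0.9·0.3500 + 0.85·0.6500) ≈ 0.3631
After 'raise': P(aggressive) = 0.9·0.3631 / (0.9·0.3631 + 0.85·0.6369) ≈ 0.3764
After 'raise': P(aggressive) = 0.9·0.3764 / (0.9·0.3764 + 0.85·0.6236) ≈ 0.3899
After 'fold-or-call': P(aggressive) = 0.1·0.3899 / (0.1·0.3899 + 0.15·0.6101) ≈ 0.2988

0.299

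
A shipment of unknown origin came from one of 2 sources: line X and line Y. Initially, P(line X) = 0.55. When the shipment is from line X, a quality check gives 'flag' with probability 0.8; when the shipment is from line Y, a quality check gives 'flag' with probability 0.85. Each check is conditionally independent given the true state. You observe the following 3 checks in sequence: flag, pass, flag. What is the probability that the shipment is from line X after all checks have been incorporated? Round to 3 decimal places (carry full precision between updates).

After 'flag': P(line X) = 0.8·0.5500 / (0.8·0.5500 + 0.85·0.4500) ≈ 0.5350
After 'pass': P(line X) = 0.2·0.5350 / (0.2·0.5350 + 0.15·0.4650) ≈ 0.6053
After 'flag': P(line X) = 0.8·0.6053 / (0.8·0.6053 + 0.85·0.3947) ≈ 0.5908

0.591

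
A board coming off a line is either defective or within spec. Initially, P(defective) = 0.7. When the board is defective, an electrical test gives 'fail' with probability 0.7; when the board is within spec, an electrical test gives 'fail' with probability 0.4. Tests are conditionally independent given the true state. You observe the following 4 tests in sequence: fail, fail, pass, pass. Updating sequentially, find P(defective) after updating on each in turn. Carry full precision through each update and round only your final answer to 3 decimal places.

Apply Bayes' rule sequentially, carrying P(defective) forward.
After 'fail': P(defective) = 0.7·0.7000 / (0.7·0.7000 + 0.4·0.3000) ≈ 0.8033
After 'fail': P(defective) = 0.7·0.8033 / (0.7·0.8033 + 0.4·0.1967) ≈ 0.8772
After 'pass': P(defective) = 0.3·0.8772 / (0.3·0.8772 + 0.6·0.1228) ≈ 0.7813
After 'pass': P(defective) = 0.3·0.7813 / (0.3·0.7813 + 0.6·0.2187) ≈ 0.6411

0.641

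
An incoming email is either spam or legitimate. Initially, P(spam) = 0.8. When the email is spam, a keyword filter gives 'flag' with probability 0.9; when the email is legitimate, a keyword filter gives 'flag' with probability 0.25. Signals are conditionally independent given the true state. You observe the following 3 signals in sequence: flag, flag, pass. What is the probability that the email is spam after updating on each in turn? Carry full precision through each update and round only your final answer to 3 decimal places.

0.874

Each posterior becomes the prior for the next update.
After 'flag': P(spam) = 0.9·0.8000 / (0.9·0.8000 + 0.25·0.2000) ≈ 0.9351
After 'flag': P(spam) = 0.9·0.9351 / (0.9·0.9351 + 0.25·0.0649) ≈ 0.9811
After 'pass': P(spam) = 0.1·0.9811 / (0.1·0.9811 + 0.75·0.0189) ≈ 0.8736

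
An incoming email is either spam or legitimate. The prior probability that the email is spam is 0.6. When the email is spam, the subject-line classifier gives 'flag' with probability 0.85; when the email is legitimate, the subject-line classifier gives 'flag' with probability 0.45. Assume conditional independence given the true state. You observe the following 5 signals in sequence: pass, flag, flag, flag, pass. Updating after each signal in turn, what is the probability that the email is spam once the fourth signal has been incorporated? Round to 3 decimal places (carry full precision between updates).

After 'pass': P(spam) = 0.15·0.6000 / (0.15·0.6000 + 0.55·0.4000) ≈ 0.2903
After 'flag': P(spam) = 0.85·0.2903 / (0.85·0.2903 + 0.45·0.7097) ≈ 0.4359
After 'flag': P(spam) = 0.85·0.4359 / (0.85·0.4359 + 0.45·0.5641) ≈ 0.5934
After 'flag': P(spam) = 0.85·0.5934 / (0.85·0.5934 + 0.45·0.4066) ≈ 0.7338

0.734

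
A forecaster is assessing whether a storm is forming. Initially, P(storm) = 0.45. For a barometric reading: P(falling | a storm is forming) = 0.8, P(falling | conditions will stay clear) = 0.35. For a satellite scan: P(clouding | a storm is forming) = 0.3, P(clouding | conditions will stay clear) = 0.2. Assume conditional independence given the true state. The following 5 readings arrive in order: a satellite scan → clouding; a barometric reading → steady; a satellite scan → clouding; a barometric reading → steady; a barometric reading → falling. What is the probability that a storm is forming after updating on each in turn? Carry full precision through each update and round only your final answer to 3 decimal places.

0.285

After a satellite scan='clouding': P(storm) = 0.3·0.4500 / (0.3·0.4500 + 0.2·0.5500) ≈ 0.5510
After a barometric reading='steady': P(storm) = 0.2·0.5510 / (0.2·0.5510 + 0.65·0.4490) ≈ 0.2741
After a satellite scan='clouding': P(storm) = 0.3·0.2741 / (0.3·0.2741 + 0.2·0.7259) ≈ 0.3616
After a barometric reading='steady': P(storm) = 0.2·0.3616 / (0.2·0.3616 + 0.65·0.6384) ≈ 0.1484
After a barometric reading='falling': P(storm) = 0.8·0.1484 / (0.8·0.1484 + 0.35·0.8516) ≈ 0.2849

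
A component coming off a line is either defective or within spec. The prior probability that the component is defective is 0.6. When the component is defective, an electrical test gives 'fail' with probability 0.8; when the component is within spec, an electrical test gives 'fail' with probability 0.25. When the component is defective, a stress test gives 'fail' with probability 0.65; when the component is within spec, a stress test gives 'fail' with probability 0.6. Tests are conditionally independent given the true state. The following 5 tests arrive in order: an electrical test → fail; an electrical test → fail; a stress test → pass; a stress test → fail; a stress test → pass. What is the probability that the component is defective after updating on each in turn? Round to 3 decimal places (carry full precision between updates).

0.927

Each posterior becomes the prior for the next update.
After an electrical test='fail': P(defective) = 0.8·0.6000 / (0.8·0.6000 + 0.25·0.4000) ≈ 0.8276
After an electrical test='fail': P(defective) = 0.8·0.8276 / (0.8·0.8276 + 0.25·0.1724) ≈ 0.9389
After a stress test='pass': P(defective) = 0.35·0.9389 / (0.35·0.9389 + 0.4·0.0611) ≈ 0.9307
After a stress test='fail': P(defective) = 0.65·0.9307 / (0.65·0.9307 + 0.6·0.0693) ≈ 0.9357
After a stress test='pass': P(defective) = 0.35·0.9357 / (0.35·0.9357 + 0.4·0.0643) ≈ 0.9272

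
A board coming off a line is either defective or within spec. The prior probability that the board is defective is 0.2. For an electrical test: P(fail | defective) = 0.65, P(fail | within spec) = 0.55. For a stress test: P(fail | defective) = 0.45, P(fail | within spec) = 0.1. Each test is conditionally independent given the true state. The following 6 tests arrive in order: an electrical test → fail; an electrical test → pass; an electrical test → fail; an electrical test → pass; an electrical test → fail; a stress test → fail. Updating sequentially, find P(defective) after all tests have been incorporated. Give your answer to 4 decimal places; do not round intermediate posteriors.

0.5290

Apply Bayes' rule sequentially, carrying P(defective) forward.
After an electrical test='fail': P(defective) = 0.65·0.2000 / (0.65·0.2000 + 0.55·0.8000) ≈ 0.2281
After an electrical test='pass': P(defective) = 0.35·0.2281 / (0.35·0.2281 + 0.45·0.7719) ≈ 0.1869
After an electrical test='fail': P(defective) = 0.65·0.1869 / (0.65·0.1869 + 0.55·0.8131) ≈ 0.2136
After an electrical test='pass': P(defective) = 0.35·0.2136 / (0.35·0.2136 + 0.45·0.7864) ≈ 0.1744
After an electrical test='fail': P(defective) = 0.65·0.1744 / (0.65·0.1744 + 0.55·0.8256) ≈ 0.1998
After a stress test='fail': P(defective) = 0.45·0.1998 / (0.45·0.1998 + 0.1·0.8002) ≈ 0.5290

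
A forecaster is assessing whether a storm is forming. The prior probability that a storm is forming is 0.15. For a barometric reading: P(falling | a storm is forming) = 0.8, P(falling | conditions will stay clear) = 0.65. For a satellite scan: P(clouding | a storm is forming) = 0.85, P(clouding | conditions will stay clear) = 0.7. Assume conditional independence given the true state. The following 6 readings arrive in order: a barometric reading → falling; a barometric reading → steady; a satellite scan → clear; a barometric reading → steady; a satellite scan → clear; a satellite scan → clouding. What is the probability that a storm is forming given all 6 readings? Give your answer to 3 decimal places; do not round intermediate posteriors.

After a barometric reading='falling': P(storm) = 0.8·0.1500 / (0.8·0.1500 + 0.65·0.8500) ≈ 0.1784
After a barometric reading='steady': P(storm) = 0.2·0.1784 / (0.2·0.1784 + 0.35·0.8216) ≈ 0.1104
After a satellite scan='clear': P(storm) = 0.15·0.1104 / (0.15·0.1104 + 0.3·0.8896) ≈ 0.0584
After a barometric reading='steady': P(storm) = 0.2·0.0584 / (0.2·0.0584 + 0.35·0.9416) ≈ 0.0342
After a satellite scan='clear': P(storm) = 0.15·0.0342 / (0.15·0.0342 + 0.3·0.9658) ≈ 0.0174
After a satellite scan='clouding': P(storm) = 0.85·0.0174 / (0.85·0.0174 + 0.7·0.9826) ≈ 0.0211

0.021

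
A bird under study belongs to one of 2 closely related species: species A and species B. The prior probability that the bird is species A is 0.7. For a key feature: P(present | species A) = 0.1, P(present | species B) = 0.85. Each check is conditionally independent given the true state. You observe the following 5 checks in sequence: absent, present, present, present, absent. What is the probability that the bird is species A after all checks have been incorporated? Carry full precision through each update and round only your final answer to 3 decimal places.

0.120

After 'absent': P(species A) = 0.9·0.7000 / (0.9·0.7000 + 0.15·0.3000) ≈ 0.9333
After 'present': P(species A) = 0.1·0.9333 / (0.1·0.9333 + 0.85·0.0667) ≈ 0.6222
After 'present': P(species A) = 0.1·0.6222 / (0.1·0.6222 + 0.85·0.3778) ≈ 0.1623
After 'present': P(species A) = 0.1·0.1623 / (0.1·0.1623 + 0.85·0.8377) ≈ 0.0223
After 'absent': P(species A) = 0.9·0.0223 / (0.9·0.0223 + 0.15·0.9777) ≈ 0.1203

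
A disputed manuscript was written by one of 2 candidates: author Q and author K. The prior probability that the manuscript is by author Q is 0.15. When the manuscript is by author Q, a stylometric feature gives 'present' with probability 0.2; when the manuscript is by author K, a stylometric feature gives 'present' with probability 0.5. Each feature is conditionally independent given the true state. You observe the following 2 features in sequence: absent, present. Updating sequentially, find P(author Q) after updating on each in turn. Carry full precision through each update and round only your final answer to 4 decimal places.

0.1015

After 'absent': P(author Q) = 0.8·0.1500 / (0.8·0.1500 + 0.5·0.8500) ≈ 0.2202
After 'present': P(author Q) = 0.2·0.2202 / (0.2·0.2202 + 0.5·0.7798) ≈ 0.1015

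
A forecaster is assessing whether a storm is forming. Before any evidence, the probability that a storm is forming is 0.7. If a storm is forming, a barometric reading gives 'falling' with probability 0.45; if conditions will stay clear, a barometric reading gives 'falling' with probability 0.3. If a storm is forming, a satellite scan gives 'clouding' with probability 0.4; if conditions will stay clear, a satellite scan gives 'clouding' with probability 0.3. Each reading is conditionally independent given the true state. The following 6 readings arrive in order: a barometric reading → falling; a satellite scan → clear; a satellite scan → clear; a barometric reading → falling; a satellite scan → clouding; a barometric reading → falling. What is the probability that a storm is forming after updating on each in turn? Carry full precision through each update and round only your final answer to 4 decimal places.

0.8852

Apply Bayes' rule sequentially, carrying P(storm) forward.
After a barometric reading='falling': P(storm) = 0.45·0.7000 / (0.45·0.7000 + 0.3·0.3000) ≈ 0.7778
After a satellite scan='clear': P(storm) = 0.6·0.7778 / (0.6·0.7778 + 0.7·0.2222) ≈ 0.7500
After a satellite scan='clear': P(storm) = 0.6·0.7500 / (0.6·0.7500 + 0.7·0.2500) ≈ 0.7200
After a barometric reading='falling': P(storm) = 0.45·0.7200 / (0.45·0.7200 + 0.3·0.2800) ≈ 0.7941
After a satellite scan='clouding': P(storm) = 0.4·0.7941 / (0.4·0.7941 + 0.3·0.2059) ≈ 0.8372
After a barometric reading='falling': P(storm) = 0.45·0.8372 / (0.45·0.8372 + 0.3·0.1628) ≈ 0.8852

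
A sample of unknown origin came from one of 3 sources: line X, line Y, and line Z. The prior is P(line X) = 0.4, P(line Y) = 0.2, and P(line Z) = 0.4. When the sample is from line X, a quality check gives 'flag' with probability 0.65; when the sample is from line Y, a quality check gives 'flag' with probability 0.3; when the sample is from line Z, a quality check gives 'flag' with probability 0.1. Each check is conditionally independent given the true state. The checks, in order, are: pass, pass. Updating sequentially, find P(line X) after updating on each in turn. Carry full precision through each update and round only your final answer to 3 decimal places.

0.104

After 'pass': normaliser = 0.35·0.4000 + 0.7·0.2000 + 0.9·0.4000; P(line X) ≈ 0.2188, P(line Y) ≈ 0.2188, P(line Z) ≈ 0.5625
After 'pass': normaliser = 0.35·0.2188 + 0.7·0.2188 + 0.9·0.5625; P(line X) ≈ 0.1040, P(line Y) ≈ 0.2081, P(line Z) ≈ 0.6879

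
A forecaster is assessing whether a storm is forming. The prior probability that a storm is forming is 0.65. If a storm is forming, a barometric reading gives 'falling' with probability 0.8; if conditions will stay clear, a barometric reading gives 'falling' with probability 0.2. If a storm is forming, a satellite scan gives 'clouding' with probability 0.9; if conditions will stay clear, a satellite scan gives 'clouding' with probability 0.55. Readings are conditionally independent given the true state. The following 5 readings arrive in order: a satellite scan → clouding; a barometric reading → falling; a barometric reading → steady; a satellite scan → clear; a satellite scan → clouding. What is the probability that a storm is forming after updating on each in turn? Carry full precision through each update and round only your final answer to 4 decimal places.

0.5250

After a satellite scan='clouding': P(storm) = 0.9·0.6500 / (0.9·0.6500 + 0.55·0.3500) ≈ 0.7524
After a barometric reading='falling': P(storm) = 0.8·0.7524 / (0.8·0.7524 + 0.2·0.2476) ≈ 0.9240
After a barometric reading='steady': P(storm) = 0.2·0.9240 / (0.2·0.9240 + 0.8·0.0760) ≈ 0.7524
After a satellite scan='clear': P(storm) = 0.1·0.7524 / (0.1·0.7524 + 0.45·0.2476) ≈ 0.4031
After a satellite scan='clouding': P(storm) = 0.9·0.4031 / (0.9·0.4031 + 0.55·0.5969) ≈ 0.5250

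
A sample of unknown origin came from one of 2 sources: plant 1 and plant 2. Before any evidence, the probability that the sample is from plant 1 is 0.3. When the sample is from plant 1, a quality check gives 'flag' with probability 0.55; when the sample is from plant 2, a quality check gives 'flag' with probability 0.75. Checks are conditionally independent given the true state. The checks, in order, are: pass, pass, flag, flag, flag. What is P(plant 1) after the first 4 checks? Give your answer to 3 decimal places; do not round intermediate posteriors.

After 'pass': P(plant 1) = 0.45·0.3000 / (0.45·0.3000 + 0.25·0.7000) ≈ 0.4355
After 'pass': P(plant 1) = 0.45·0.4355 / (0.45·0.4355 + 0.25·0.5645) ≈ 0.5813
After 'flag': P(plant 1) = 0.55·0.5813 / (0.55·0.5813 + 0.75·0.4187) ≈ 0.5045
After 'flag': P(plant 1) = 0.55·0.5045 / (0.55·0.5045 + 0.75·0.4955) ≈ 0.4275

0.428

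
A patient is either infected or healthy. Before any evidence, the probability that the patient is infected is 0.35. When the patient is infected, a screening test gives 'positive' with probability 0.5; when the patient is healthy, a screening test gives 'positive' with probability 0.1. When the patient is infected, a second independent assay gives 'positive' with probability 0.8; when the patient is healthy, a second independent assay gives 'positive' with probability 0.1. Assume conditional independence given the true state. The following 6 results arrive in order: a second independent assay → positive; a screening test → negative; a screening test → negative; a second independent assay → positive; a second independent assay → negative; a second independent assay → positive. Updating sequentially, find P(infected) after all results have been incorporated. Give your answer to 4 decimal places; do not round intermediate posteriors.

After a second independent assay='positive': P(infected) = 0.8·0.3500 / (0.8·0.3500 + 0.1·0.6500) ≈ 0.8116
After a screening test='negative': P(infected) = 0.5·0.8116 / (0.5·0.8116 + 0.9·0.1884) ≈ 0.7053
After a screening test='negative': P(infected) = 0.5·0.7053 / (0.5·0.7053 + 0.9·0.2947) ≈ 0.5707
After a second independent assay='positive': P(infected) = 0.8·0.5707 / (0.8·0.5707 + 0.1·0.4293) ≈ 0.9141
After a second independent assay='negative': P(infected) = 0.2·0.9141 / (0.2·0.9141 + 0.9·0.0859) ≈ 0.7027
After a second independent assay='positive': P(infected) = 0.8·0.7027 / (0.8·0.7027 + 0.1·0.2973) ≈ 0.9498

0.9498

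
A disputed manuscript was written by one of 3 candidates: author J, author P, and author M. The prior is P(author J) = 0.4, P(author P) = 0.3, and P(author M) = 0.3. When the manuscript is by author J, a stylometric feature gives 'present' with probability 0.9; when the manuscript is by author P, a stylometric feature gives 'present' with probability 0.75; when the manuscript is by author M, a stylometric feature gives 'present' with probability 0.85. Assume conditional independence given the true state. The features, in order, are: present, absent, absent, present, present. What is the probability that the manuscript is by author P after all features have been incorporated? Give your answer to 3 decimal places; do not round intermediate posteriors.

After 'present': normaliser = 0.9·0.4000 + 0.75·0.3000 + 0.85·0.3000; P(author J) ≈ 0.4286, P(author P) ≈ 0.2679, P(author M) ≈ 0.3036
After 'absent': normaliser = 0.1·0.4286 + 0.25·0.2679 + 0.15·0.3036; P(author J) ≈ 0.2759, P(author P) ≈ 0.4310, P(author M) ≈ 0.2931
After 'absent': normaliser = 0.1·0.2759 + 0.25·0.4310 + 0.15·0.2931; P(author J) ≈ 0.1538, P(author P) ≈ 0.6010, P(author M) ≈ 0.2452
After 'present': normaliser = 0.9·0.1538 + 0.75·0.6010 + 0.85·0.2452; P(author J) ≈ 0.1736, P(author P) ≈ 0.5651, P(author M) ≈ 0.2613
After 'present': normaliser = 0.9·0.1736 + 0.75·0.5651 + 0.85·0.2613; P(author J) ≈ 0.1948, P(author P) ≈ 0.5283, P(author M) ≈ 0.2769

0.528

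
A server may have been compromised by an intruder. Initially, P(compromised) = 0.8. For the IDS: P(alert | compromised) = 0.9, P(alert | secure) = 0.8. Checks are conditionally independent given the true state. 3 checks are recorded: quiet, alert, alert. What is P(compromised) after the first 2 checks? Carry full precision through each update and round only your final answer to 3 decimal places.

After 'quiet': P(compromised) = 0.1·0.8000 / (0.1·0.8000 + 0.2·0.2000) ≈ 0.6667
After 'alert': P(compromised) = 0.9·0.6667 / (0.9·0.6667 + 0.8·0.3333) ≈ 0.6923

0.692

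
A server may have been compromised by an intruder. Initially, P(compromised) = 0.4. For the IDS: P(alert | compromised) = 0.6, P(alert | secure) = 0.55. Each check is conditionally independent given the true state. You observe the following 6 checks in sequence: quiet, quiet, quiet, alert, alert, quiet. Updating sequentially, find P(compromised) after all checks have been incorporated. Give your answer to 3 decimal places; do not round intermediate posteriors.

After 'quiet': P(compromised) = 0.4·0.4000 / (0.4·0.4000 + 0.45·0.6000) ≈ 0.3721
After 'quiet': P(compromised) = 0.4·0.3721 / (0.4·0.3721 + 0.45·0.6279) ≈ 0.3450
After 'quiet': P(compromised) = 0.4·0.3450 / (0.4·0.3450 + 0.45·0.6550) ≈ 0.3189
After 'alert': P(compromised) = 0.6·0.3189 / (0.6·0.3189 + 0.55·0.6811) ≈ 0.3381
After 'alert': P(compromised) = 0.6·0.3381 / (0.6·0.3381 + 0.55·0.6619) ≈ 0.3578
After 'quiet': P(compromised) = 0.4·0.3578 / (0.4·0.3578 + 0.45·0.6422) ≈ 0.3312

0.331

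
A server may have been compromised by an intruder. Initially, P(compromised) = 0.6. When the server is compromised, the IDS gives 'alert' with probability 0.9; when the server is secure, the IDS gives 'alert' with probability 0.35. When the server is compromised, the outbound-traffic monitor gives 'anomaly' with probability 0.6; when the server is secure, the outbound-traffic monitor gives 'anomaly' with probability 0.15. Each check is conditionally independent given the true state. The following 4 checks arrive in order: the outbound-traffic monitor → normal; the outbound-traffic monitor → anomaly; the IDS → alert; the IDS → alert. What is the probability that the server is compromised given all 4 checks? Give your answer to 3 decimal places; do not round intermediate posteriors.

After the outbound-traffic monitor='normal': P(compromised) = 0.4·0.6000 / (0.4·0.6000 + 0.85·0.4000) ≈ 0.4138
After the outbound-traffic monitor='anomaly': P(compromised) = 0.6·0.4138 / (0.6·0.4138 + 0.15·0.5862) ≈ 0.7385
After the IDS='alert': P(compromised) = 0.9·0.7385 / (0.9·0.7385 + 0.35·0.2615) ≈ 0.8789
After the IDS='alert': P(compromised) = 0.9·0.8789 / (0.9·0.8789 + 0.35·0.1211) ≈ 0.9492

0.949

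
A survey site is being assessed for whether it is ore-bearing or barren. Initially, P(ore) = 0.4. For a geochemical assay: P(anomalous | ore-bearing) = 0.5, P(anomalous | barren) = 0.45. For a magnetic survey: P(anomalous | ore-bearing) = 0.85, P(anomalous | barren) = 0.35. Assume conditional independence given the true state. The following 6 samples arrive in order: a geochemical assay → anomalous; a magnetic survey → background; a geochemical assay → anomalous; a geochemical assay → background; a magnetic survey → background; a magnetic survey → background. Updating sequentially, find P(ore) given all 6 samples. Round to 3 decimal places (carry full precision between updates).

0.009

Apply Bayes' rule sequentially, carrying P(ore) forward.
After a geochemical assay='anomalous': P(ore) = 0.5·0.4000 / (0.5·0.4000 + 0.45·0.6000) ≈ 0.4255
After a magnetic survey='background': P(ore) = 0.15·0.4255 / (0.15·0.4255 + 0.65·0.5745) ≈ 0.1460
After a geochemical assay='anomalous': P(ore) = 0.5·0.1460 / (0.5·0.1460 + 0.45·0.8540) ≈ 0.1596
After a geochemical assay='background': P(ore) = 0.5·0.1596 / (0.5·0.1596 + 0.55·0.8404) ≈ 0.1472
After a magnetic survey='background': P(ore) = 0.15·0.1472 / (0.15·0.1472 + 0.65·0.8528) ≈ 0.0383
After a magnetic survey='background': P(ore) = 0.15·0.0383 / (0.15·0.0383 + 0.65·0.9617) ≈ 0.0091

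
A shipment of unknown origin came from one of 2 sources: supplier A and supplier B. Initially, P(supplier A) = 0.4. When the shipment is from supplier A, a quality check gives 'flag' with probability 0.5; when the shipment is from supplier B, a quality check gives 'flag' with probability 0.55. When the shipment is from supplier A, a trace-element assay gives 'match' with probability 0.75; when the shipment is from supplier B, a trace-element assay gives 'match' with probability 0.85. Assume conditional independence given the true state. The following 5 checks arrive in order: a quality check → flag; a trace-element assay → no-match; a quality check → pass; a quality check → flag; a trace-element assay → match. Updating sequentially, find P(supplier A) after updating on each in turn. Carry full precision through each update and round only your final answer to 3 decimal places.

0.474

Apply Bayes' rule sequentially, carrying P(supplier A) forward.
After a quality check='flag': P(supplier A) = 0.5·0.4000 / (0.5·0.4000 + 0.55·0.6000) ≈ 0.3774
After a trace-element assay='no-match': P(supplier A) = 0.25·0.3774 / (0.25·0.3774 + 0.15·0.6226) ≈ 0.5025
After a quality check='pass': P(supplier A) = 0.5·0.5025 / (0.5·0.5025 + 0.45·0.4975) ≈ 0.5288
After a quality check='flag': P(supplier A) = 0.5·0.5288 / (0.5·0.5288 + 0.55·0.4712) ≈ 0.5050
After a trace-element assay='match': P(supplier A) = 0.75·0.5050 / (0.75·0.5050 + 0.85·0.4950) ≈ 0.4738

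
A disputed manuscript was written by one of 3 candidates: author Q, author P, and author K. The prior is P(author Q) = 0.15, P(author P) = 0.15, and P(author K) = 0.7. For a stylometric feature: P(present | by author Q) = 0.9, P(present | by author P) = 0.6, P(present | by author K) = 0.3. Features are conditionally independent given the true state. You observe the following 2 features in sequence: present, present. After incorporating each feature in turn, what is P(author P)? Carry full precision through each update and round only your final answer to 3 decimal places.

0.226

After 'present': normaliser = 0.9·0.1500 + 0.6·0.1500 + 0.3·0.7000; P(author Q) ≈ 0.3103, P(author P) ≈ 0.2069, P(author K) ≈ 0.4828
After 'present': normaliser = 0.9·0.3103 + 0.6·0.2069 + 0.3·0.4828; P(author Q) ≈ 0.5094, P(author P) ≈ 0.2264, P(author K) ≈ 0.2642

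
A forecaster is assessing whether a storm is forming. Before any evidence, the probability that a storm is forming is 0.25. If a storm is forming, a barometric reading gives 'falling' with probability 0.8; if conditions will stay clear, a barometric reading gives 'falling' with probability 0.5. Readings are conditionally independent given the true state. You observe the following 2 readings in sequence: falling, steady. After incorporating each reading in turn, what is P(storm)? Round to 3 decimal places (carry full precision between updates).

0.176

After 'falling': P(storm) = 0.8·0.2500 / (0.8·0.2500 + 0.5·0.7500) ≈ 0.3478
After 'steady': P(storm) = 0.2·0.3478 / (0.2·0.3478 + 0.5·0.6522) ≈ 0.1758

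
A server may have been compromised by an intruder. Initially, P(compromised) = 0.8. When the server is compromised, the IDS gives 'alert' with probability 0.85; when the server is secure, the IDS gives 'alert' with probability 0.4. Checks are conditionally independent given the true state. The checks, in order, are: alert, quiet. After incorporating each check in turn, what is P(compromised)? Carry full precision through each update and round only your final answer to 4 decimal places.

0.6800

After 'alert': P(compromised) = 0.85·0.8000 / (0.85·0.8000 + 0.4·0.2000) ≈ 0.8947
After 'quiet': P(compromised) = 0.15·0.8947 / (0.15·0.8947 + 0.6·0.1053) ≈ 0.6800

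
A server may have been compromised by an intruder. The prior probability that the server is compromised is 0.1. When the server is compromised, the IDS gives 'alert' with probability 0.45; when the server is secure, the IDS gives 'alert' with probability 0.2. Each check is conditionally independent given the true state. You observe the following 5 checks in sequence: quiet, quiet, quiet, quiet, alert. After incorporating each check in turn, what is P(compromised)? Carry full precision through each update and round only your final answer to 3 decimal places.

Apply Bayes' rule sequentially, carrying P(compromised) forward.
After 'quiet': P(compromised) = 0.55·0.1000 / (0.55·0.1000 + 0.8·0.9000) ≈ 0.0710
After 'quiet': P(compromised) = 0.55·0.0710 / (0.55·0.0710 + 0.8·0.9290) ≈ 0.0499
After 'quiet': P(compromised) = 0.55·0.0499 / (0.55·0.0499 + 0.8·0.9501) ≈ 0.0348
After 'quiet': P(compromised) = 0.55·0.0348 / (0.55·0.0348 + 0.8·0.9652) ≈ 0.0242
After 'alert': P(compromised) = 0.45·0.0242 / (0.45·0.0242 + 0.2·0.9758) ≈ 0.0529

0.053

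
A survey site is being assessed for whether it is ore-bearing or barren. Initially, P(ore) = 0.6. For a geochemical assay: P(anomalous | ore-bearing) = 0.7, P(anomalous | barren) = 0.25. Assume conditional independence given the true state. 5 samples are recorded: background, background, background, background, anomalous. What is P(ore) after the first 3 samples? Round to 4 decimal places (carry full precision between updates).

After 'background': P(ore) = 0.3·0.6000 / (0.3·0.6000 + 0.75·0.4000) ≈ 0.3750
After 'background': P(ore) = 0.3·0.3750 / (0.3·0.3750 + 0.75·0.6250) ≈ 0.1935
After 'background': P(ore) = 0.3·0.1935 / (0.3·0.1935 + 0.75·0.8065) ≈ 0.0876

0.0876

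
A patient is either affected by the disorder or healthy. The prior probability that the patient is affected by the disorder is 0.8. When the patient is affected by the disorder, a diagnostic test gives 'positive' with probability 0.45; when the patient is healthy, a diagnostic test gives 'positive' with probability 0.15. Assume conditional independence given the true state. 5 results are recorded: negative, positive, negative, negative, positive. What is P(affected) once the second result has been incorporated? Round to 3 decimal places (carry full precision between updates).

0.886

Apply Bayes' rule sequentially, carrying P(affected) forward.
After 'negative': P(affected) = 0.55·0.8000 / (0.55·0.8000 + 0.85·0.2000) ≈ 0.7213
After 'positive': P(affected) = 0.45·0.7213 / (0.45·0.7213 + 0.15·0.2787) ≈ 0.8859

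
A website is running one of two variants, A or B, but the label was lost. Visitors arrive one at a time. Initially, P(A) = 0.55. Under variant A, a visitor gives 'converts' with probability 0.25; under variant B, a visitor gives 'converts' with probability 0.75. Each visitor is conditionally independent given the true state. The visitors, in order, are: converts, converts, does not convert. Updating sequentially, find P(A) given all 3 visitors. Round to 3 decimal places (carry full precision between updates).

After 'converts': P(A) = 0.25·0.5500 / (0.25·0.5500 + 0.75·0.4500) ≈ 0.2895
After 'converts': P(A) = 0.25·0.2895 / (0.25·0.2895 + 0.75·0.7105) ≈ 0.1196
After 'does not convert': P(A) = 0.75·0.1196 / (0.75·0.1196 + 0.25·0.8804) ≈ 0.2895

0.289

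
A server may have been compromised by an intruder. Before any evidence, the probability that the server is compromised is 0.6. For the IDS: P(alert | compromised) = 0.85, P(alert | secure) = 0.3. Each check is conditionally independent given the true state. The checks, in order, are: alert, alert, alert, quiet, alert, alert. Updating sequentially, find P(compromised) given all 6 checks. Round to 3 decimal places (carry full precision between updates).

0.983

After 'alert': P(compromised) = 0.85·0.6000 / (0.85·0.6000 + 0.3·0.4000) ≈ 0.8095
After 'alert': P(compromised) = 0.85·0.8095 / (0.85·0.8095 + 0.3·0.1905) ≈ 0.9233
After 'alert': P(compromised) = 0.85·0.9233 / (0.85·0.9233 + 0.3·0.0767) ≈ 0.9715
After 'quiet': P(compromised) = 0.15·0.9715 / (0.15·0.9715 + 0.7·0.0285) ≈ 0.8797
After 'alert': P(compromised) = 0.85·0.8797 / (0.85·0.8797 + 0.3·0.1203) ≈ 0.9539
After 'alert': P(compromised) = 0.85·0.9539 / (0.85·0.9539 + 0.3·0.0461) ≈ 0.9832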